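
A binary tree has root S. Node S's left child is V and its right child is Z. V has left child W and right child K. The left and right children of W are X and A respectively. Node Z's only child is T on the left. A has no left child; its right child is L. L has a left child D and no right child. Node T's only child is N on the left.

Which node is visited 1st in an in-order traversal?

In-order visits the left subtree, then the node, then the right subtree.
At S: go left to V.
  At V: go left to W.
    At W: go left to X.
      X is a leaf — visit X.
    Visit W.
    At W: go right to A.
      At A: no left child.
      Visit A.
      At A: go right to L.
        At L: go left to D.
          D is a leaf — visit D.
        Visit L.
        At L: no right child.
  Visit V.
  At V: go right to K.
    K is a leaf — visit K.
Visit S.
At S: go right to Z.
  At Z: go left to T.
    At T: go left to N.
      N is a leaf — visit N.
    Visit T.
    At T: no right child.
  Visit Z.
  At Z: no right child.
Full in-order sequence: X, W, A, D, L, V, K, S, N, T, Z.

X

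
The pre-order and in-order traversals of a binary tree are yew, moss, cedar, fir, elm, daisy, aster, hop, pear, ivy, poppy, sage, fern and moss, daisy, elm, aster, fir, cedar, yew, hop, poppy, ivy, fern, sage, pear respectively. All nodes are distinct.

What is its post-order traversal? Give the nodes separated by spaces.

The first element of pre-order is the root; it splits in-order into left and right subtrees.
Root yew: left subtree has 6 nodes {moss, daisy, elm, aster, fir, cedar}, right has 6 {hop, poppy, ivy, fern, sage, pear}.
  Root moss: left subtree has 0 nodes { }, right has 5 {daisy, elm, aster, fir, cedar}.
    Root cedar: left subtree has 4 nodes {daisy, elm, aster, fir}, right has 0 { }.
      Root fir: left subtree has 3 nodes {daisy, elm, aster}, right has 0 { }.
        Root elm: left subtree has 1 node {daisy}, right has 1 {aster}.
  Root hop: left subtree has 0 nodes { }, right has 5 {poppy, ivy, fern, sage, pear}.
    Root pear: left subtree has 4 nodes {poppy, ivy, fern, sage}, right has 0 { }.
      Root ivy: left subtree has 1 node {poppy}, right has 2 {fern, sage}.
        Root sage: left subtree has 1 node {fern}, right has 0 { }.

daisy aster elm fir cedar moss poppy fern sage ivy pear hop yew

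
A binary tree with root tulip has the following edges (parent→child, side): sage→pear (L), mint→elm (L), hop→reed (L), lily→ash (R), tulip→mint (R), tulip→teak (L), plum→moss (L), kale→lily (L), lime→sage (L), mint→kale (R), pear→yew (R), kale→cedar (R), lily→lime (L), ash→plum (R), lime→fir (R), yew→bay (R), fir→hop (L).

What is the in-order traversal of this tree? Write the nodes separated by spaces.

teak tulip elm mint pear yew bay sage lime reed hop fir lily ash moss plum kale cedar

In-order visits the left subtree, then the node, then the right subtree.
At tulip: go left to teak.
  teak is a leaf — visit teak.
Visit tulip.
At tulip: go right to mint.
  At mint: go left to elm.
    elm is a leaf — visit elm.
  Visit mint.
  At mint: go right to kale.
    At kale: go left to lily.
      At lily: go left to lime.
        At lime: go left to sage.
          At sage: go left to pear.
            At pear: no left child.
            Visit pear.
            At pear: go right to yew.
              At yew: no left child.
              Visit yew.
              At yew: go right to bay.
                bay is a leaf — visit bay.
          Visit sage.
          At sage: no right child.
        Visit lime.
        At lime: go right to fir.
          At fir: go left to hop.
            At hop: go left to reed.
              reed is a leaf — visit reed.
            Visit hop.
            At hop: no right child.
          Visit fir.
          At fir: no right child.
      Visit lily.
      At lily: go right to ash.
        At ash: no left child.
        Visit ash.
        At ash: go right to plum.
          At plum: go left to moss.
            moss is a leaf — visit moss.
          Visit plum.
          At plum: no right child.
    Visit kale.
    At kale: go right to cedar.
      cedar is a leaf — visit cedar.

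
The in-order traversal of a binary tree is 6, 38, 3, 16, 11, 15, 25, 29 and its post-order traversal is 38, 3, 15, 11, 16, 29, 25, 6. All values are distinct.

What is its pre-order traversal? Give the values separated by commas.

The last element of post-order is the root; it splits in-order into left and right subtrees.
Root 6: left subtree has 0 nodes { }, right has 7 {38, 3, 16, 11, 15, 25, 29}.
  Root 25: left subtree has 5 nodes {38, 3, 16, 11, 15}, right has 1 {29}.
    Root 16: left subtree has 2 nodes {38, 3}, right has 2 {11, 15}.
      Root 3: left subtree has 1 node {38}, right has 0 { }.
      Root 11: left subtree has 0 nodes { }, right has 1 {15}.

6, 25, 16, 3, 38, 11, 15, 29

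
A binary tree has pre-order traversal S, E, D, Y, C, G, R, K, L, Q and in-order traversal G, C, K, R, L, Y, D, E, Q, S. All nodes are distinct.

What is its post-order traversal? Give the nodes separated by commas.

G, K, L, R, C, Y, D, Q, E, S

The first element of pre-order is the root; it splits in-order into left and right subtrees.
Root S: left subtree has 9 nodes {G, C, K, R, L, Y, D, E, Q}, right has 0 { }.
  Root E: left subtree has 7 nodes {G, C, K, R, L, Y, D}, right has 1 {Q}.
    Root D: left subtree has 6 nodes {G, C, K, R, L, Y}, right has 0 { }.
      Root Y: left subtree has 5 nodes {G, C, K, R, L}, right has 0 { }.
        Root C: left subtree has 1 node {G}, right has 3 {K, R, L}.
          Root R: left subtree has 1 node {K}, right has 1 {L}.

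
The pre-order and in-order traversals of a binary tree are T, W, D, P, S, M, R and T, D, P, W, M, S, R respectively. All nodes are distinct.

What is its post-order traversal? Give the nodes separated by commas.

P, D, M, R, S, W, T

The first element of pre-order is the root; it splits in-order into left and right subtrees.
Root T: left subtree has 0 nodes { }, right has 6 {D, P, W, M, S, R}.
  Root W: left subtree has 2 nodes {D, P}, right has 3 {M, S, R}.
    Root D: left subtree has 0 nodes { }, right has 1 {P}.
    Root S: left subtree has 1 node {M}, right has 1 {R}.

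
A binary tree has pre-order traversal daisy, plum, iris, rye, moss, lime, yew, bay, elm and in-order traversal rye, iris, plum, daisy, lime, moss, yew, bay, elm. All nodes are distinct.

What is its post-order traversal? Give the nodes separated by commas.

The first element of pre-order is the root; it splits in-order into left and right subtrees.
Root daisy: left subtree has 3 nodes {rye, iris, plum}, right has 5 {lime, moss, yew, bay, elm}.
  Root plum: left subtree has 2 nodes {rye, iris}, right has 0 { }.
    Root iris: left subtree has 1 node {rye}, right has 0 { }.
  Root moss: left subtree has 1 node {lime}, right has 3 {yew, bay, elm}.
    Root yew: left subtree has 0 nodes { }, right has 2 {bay, elm}.
      Root bay: left subtree has 0 nodes { }, right has 1 {elm}.

rye, iris, plum, lime, elm, bay, yew, moss, daisy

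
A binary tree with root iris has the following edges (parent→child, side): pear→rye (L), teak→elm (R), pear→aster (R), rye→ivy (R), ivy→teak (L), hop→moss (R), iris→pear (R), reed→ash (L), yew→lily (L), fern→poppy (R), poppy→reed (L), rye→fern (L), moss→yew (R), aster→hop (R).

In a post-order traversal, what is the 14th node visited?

pear

Post-order visits the left subtree, then the right subtree, then the node.
At iris: no left child.
At iris: go right to pear.
  At pear: go left to rye.
    At rye: go left to fern.
      At fern: no left child.
      At fern: go right to poppy.
        At poppy: go left to reed.
          At reed: go left to ash.
            ash is a leaf — visit ash.
          At reed: no right child.
          Visit reed.
        At poppy: no right child.
        Visit poppy.
      Visit fern.
    At rye: go right to ivy.
      At ivy: go left to teak.
        At teak: no left child.
        At teak: go right to elm.
          elm is a leaf — visit elm.
        Visit teak.
      At ivy: no right child.
      Visit ivy.
    Visit rye.
  At pear: go right to aster.
    At aster: no left child.
    At aster: go right to hop.
      At hop: no left child.
      At hop: go right to moss.
        At moss: no left child.
        At moss: go right to yew.
          At yew: go left to lily.
            lily is a leaf — visit lily.
          At yew: no right child.
          Visit yew.
        Visit moss.
      Visit hop.
    Visit aster.
  Visit pear.
Visit iris.
Full post-order sequence: ash, reed, poppy, fern, elm, teak, ivy, rye, lily, yew, moss, hop, aster, pear, iris.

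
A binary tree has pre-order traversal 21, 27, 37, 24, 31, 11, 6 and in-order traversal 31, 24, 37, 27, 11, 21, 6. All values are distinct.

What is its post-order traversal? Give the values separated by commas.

The first element of pre-order is the root; it splits in-order into left and right subtrees.
Root 21: left subtree has 5 nodes {31, 24, 37, 27, 11}, right has 1 {6}.
  Root 27: left subtree has 3 nodes {31, 24, 37}, right has 1 {11}.
    Root 37: left subtree has 2 nodes {31, 24}, right has 0 { }.
      Root 24: left subtree has 1 node {31}, right has 0 { }.

31, 24, 37, 11, 27, 6, 21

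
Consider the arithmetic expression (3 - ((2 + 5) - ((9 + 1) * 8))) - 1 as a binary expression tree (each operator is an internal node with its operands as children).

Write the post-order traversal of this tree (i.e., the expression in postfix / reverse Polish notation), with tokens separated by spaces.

3 2 5 + 9 1 + 8 * - - 1 -

Post-order on an expression tree gives postfix notation: for each operator, emit left operand, right operand, then the operator.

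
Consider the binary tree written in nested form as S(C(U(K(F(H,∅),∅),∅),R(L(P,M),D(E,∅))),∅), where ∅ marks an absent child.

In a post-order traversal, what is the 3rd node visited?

Post-order visits the left subtree, then the right subtree, then the node.
At S: go left to C.
  At C: go left to U.
    At U: go left to K.
      At K: go left to F.
        At F: go left to H.
          H is a leaf — visit H.
        At F: no right child.
        Visit F.
      At K: no right child.
      Visit K.
    At U: no right child.
    Visit U.
  At C: go right to R.
    At R: go left to L.
      At L: go left to P.
        P is a leaf — visit P.
      At L: go right to M.
        M is a leaf — visit M.
      Visit L.
    At R: go right to D.
      At D: go left to E.
        E is a leaf — visit E.
      At D: no right child.
      Visit D.
    Visit R.
  Visit C.
At S: no right child.
Visit S.
Full post-order sequence: H, F, K, U, P, M, L, E, D, R, C, S.

K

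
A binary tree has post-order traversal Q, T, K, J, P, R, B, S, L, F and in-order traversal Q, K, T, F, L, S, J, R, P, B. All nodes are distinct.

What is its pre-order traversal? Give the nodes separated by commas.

The last element of post-order is the root; it splits in-order into left and right subtrees.
Root F: left subtree has 3 nodes {Q, K, T}, right has 6 {L, S, J, R, P, B}.
  Root K: left subtree has 1 node {Q}, right has 1 {T}.
  Root L: left subtree has 0 nodes { }, right has 5 {S, J, R, P, B}.
    Root S: left subtree has 0 nodes { }, right has 4 {J, R, P, B}.
      Root B: left subtree has 3 nodes {J, R, P}, right has 0 { }.
        Root R: left subtree has 1 node {J}, right has 1 {P}.

F, K, Q, T, L, S, B, R, J, P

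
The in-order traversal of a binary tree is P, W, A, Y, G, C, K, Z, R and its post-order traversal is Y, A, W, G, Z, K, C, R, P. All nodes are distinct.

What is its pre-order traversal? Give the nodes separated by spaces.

The last element of post-order is the root; it splits in-order into left and right subtrees.
Root P: left subtree has 0 nodes { }, right has 8 {W, A, Y, G, C, K, Z, R}.
  Root R: left subtree has 7 nodes {W, A, Y, G, C, K, Z}, right has 0 { }.
    Root C: left subtree has 4 nodes {W, A, Y, G}, right has 2 {K, Z}.
      Root G: left subtree has 3 nodes {W, A, Y}, right has 0 { }.
        Root W: left subtree has 0 nodes { }, right has 2 {A, Y}.
          Root A: left subtree has 0 nodes { }, right has 1 {Y}.
      Root K: left subtree has 0 nodes { }, right has 1 {Z}.

P R C G W A Y K Z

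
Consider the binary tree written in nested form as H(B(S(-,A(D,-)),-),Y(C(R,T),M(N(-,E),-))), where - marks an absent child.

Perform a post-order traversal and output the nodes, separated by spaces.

D A S B R T C E N M Y H

Post-order visits the left subtree, then the right subtree, then the node.
At H: go left to B.
  At B: go left to S.
    At S: no left child.
    At S: go right to A.
      At A: go left to D.
        D is a leaf — visit D.
      At A: no right child.
      Visit A.
    Visit S.
  At B: no right child.
  Visit B.
At H: go right to Y.
  At Y: go left to C.
    At C: go left to R.
      R is a leaf — visit R.
    At C: go right to T.
      T is a leaf — visit T.
    Visit C.
  At Y: go right to M.
    At M: go left to N.
      At N: no left child.
      At N: go right to E.
        E is a leaf — visit E.
      Visit N.
    At M: no right child.
    Visit M.
  Visit Y.
Visit H.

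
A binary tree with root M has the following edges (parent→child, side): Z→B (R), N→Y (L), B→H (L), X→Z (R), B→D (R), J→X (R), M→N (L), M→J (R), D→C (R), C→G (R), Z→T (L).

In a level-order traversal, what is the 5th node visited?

Level-order visits nodes level by level from the root, left to right within each level.
Level 0: M
Level 1: N, J
Level 2: Y, X
Level 3: Z
Level 4: T, B
Level 5: H, D
Level 6: C
Level 7: G
Full level-order sequence: M, N, J, Y, X, Z, T, B, H, D, C, G.

X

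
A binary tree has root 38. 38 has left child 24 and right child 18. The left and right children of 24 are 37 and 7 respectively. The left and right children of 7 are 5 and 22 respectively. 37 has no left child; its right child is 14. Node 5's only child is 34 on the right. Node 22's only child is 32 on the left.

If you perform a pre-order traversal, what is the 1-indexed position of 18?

Pre-order visits the node, then its left subtree, then its right subtree.
Visit 38.
At 38: go left to 24.
  Visit 24.
  At 24: go left to 37.
    Visit 37.
    At 37: no left child.
    At 37: go right to 14.
      14 is a leaf — visit 14.
  At 24: go right to 7.
    Visit 7.
    At 7: go left to 5.
      Visit 5.
      At 5: no left child.
      At 5: go right to 34.
        34 is a leaf — visit 34.
    At 7: go right to 22.
      Visit 22.
      At 22: go left to 32.
        32 is a leaf — visit 32.
      At 22: no right child.
At 38: go right to 18.
  18 is a leaf — visit 18.
Full pre-order sequence: 38, 24, 37, 14, 7, 5, 34, 22, 32, 18.

10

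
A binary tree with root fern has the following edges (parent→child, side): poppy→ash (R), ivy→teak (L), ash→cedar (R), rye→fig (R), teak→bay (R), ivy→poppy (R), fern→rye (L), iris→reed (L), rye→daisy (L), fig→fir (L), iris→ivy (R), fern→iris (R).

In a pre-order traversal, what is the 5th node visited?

fir

Pre-order visits the node, then its left subtree, then its right subtree.
Visit fern.
At fern: go left to rye.
  Visit rye.
  At rye: go left to daisy.
    daisy is a leaf — visit daisy.
  At rye: go right to fig.
    Visit fig.
    At fig: go left to fir.
      fir is a leaf — visit fir.
    At fig: no right child.
At fern: go right to iris.
  Visit iris.
  At iris: go left to reed.
    reed is a leaf — visit reed.
  At iris: go right to ivy.
    Visit ivy.
    At ivy: go left to teak.
      Visit teak.
      At teak: no left child.
      At teak: go right to bay.
        bay is a leaf — visit bay.
    At ivy: go right to poppy.
      Visit poppy.
      At poppy: no left child.
      At poppy: go right to ash.
        Visit ash.
        At ash: no left child.
        At ash: go right to cedar.
          cedar is a leaf — visit cedar.
Full pre-order sequence: fern, rye, daisy, fig, fir, iris, reed, ivy, teak, bay, poppy, ash, cedar.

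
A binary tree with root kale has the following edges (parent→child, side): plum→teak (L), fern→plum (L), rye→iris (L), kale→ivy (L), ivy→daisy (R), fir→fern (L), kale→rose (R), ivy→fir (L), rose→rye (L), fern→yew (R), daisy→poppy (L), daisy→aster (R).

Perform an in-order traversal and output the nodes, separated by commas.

In-order visits the left subtree, then the node, then the right subtree.
At kale: go left to ivy.
  At ivy: go left to fir.
    At fir: go left to fern.
      At fern: go left to plum.
        At plum: go left to teak.
          teak is a leaf — visit teak.
        Visit plum.
        At plum: no right child.
      Visit fern.
      At fern: go right to yew.
        yew is a leaf — visit yew.
    Visit fir.
    At fir: no right child.
  Visit ivy.
  At ivy: go right to daisy.
    At daisy: go left to poppy.
      poppy is a leaf — visit poppy.
    Visit daisy.
    At daisy: go right to aster.
      aster is a leaf — visit aster.
Visit kale.
At kale: go right to rose.
  At rose: go left to rye.
    At rye: go left to iris.
      iris is a leaf — visit iris.
    Visit rye.
    At rye: no right child.
  Visit rose.
  At rose: no right child.

teak, plum, fern, yew, fir, ivy, poppy, daisy, aster, kale, iris, rye, rose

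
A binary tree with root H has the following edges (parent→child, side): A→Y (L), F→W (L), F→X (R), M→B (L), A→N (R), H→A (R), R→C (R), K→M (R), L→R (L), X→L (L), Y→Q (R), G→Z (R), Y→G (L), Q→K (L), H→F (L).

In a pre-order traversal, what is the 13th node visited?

Pre-order visits the node, then its left subtree, then its right subtree.
Visit H.
At H: go left to F.
  Visit F.
  At F: go left to W.
    W is a leaf — visit W.
  At F: go right to X.
    Visit X.
    At X: go left to L.
      Visit L.
      At L: go left to R.
        Visit R.
        At R: no left child.
        At R: go right to C.
          C is a leaf — visit C.
      At L: no right child.
    At X: no right child.
At H: go right to A.
  Visit A.
  At A: go left to Y.
    Visit Y.
    At Y: go left to G.
      Visit G.
      At G: no left child.
      At G: go right to Z.
        Z is a leaf — visit Z.
    At Y: go right to Q.
      Visit Q.
      At Q: go left to K.
        Visit K.
        At K: no left child.
        At K: go right to M.
          Visit M.
          At M: go left to B.
            B is a leaf — visit B.
          At M: no right child.
      At Q: no right child.
  At A: go right to N.
    N is a leaf — visit N.
Full pre-order sequence: H, F, W, X, L, R, C, A, Y, G, Z, Q, K, M, B, N.

K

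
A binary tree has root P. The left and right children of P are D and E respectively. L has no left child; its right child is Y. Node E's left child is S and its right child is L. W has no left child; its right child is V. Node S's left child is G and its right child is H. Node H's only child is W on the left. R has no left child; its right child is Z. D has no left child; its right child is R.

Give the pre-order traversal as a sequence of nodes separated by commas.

P, D, R, Z, E, S, G, H, W, V, L, Y

Pre-order visits the node, then its left subtree, then its right subtree.
Visit P.
At P: go left to D.
  Visit D.
  At D: no left child.
  At D: go right to R.
    Visit R.
    At R: no left child.
    At R: go right to Z.
      Z is a leaf — visit Z.
At P: go right to E.
  Visit E.
  At E: go left to S.
    Visit S.
    At S: go left to G.
      G is a leaf — visit G.
    At S: go right to H.
      Visit H.
      At H: go left to W.
        Visit W.
        At W: no left child.
        At W: go right to V.
          V is a leaf — visit V.
      At H: no right child.
  At E: go right to L.
    Visit L.
    At L: no left child.
    At L: go right to Y.
      Y is a leaf — visit Y.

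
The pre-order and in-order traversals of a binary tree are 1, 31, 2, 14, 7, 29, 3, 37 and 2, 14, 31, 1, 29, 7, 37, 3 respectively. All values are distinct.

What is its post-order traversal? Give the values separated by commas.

The first element of pre-order is the root; it splits in-order into left and right subtrees.
Root 1: left subtree has 3 nodes {2, 14, 31}, right has 4 {29, 7, 37, 3}.
  Root 31: left subtree has 2 nodes {2, 14}, right has 0 { }.
    Root 2: left subtree has 0 nodes { }, right has 1 {14}.
  Root 7: left subtree has 1 node {29}, right has 2 {37, 3}.
    Root 3: left subtree has 1 node {37}, right has 0 { }.

14, 2, 31, 29, 37, 3, 7, 1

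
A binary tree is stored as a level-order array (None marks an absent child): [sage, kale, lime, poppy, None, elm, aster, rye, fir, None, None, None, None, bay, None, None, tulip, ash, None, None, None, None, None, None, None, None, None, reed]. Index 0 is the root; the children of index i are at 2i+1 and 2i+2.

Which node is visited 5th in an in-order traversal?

In-order visits the left subtree, then the node, then the right subtree.
At sage: go left to kale.
  At kale: go left to poppy.
    At poppy: go left to rye.
      At rye: no left child.
      Visit rye.
      At rye: go right to tulip.
        tulip is a leaf — visit tulip.
    Visit poppy.
    At poppy: go right to fir.
      At fir: go left to ash.
        ash is a leaf — visit ash.
      Visit fir.
      At fir: no right child.
  Visit kale.
  At kale: no right child.
Visit sage.
At sage: go right to lime.
  At lime: go left to elm.
    elm is a leaf — visit elm.
  Visit lime.
  At lime: go right to aster.
    At aster: go left to bay.
      At bay: go left to reed.
        reed is a leaf — visit reed.
      Visit bay.
      At bay: no right child.
    Visit aster.
    At aster: no right child.
Full in-order sequence: rye, tulip, poppy, ash, fir, kale, sage, elm, lime, reed, bay, aster.

fir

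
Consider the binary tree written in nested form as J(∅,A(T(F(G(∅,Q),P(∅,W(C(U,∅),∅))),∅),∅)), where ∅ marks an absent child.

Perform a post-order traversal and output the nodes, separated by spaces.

Post-order visits the left subtree, then the right subtree, then the node.
At J: no left child.
At J: go right to A.
  At A: go left to T.
    At T: go left to F.
      At F: go left to G.
        At G: no left child.
        At G: go right to Q.
          Q is a leaf — visit Q.
        Visit G.
      At F: go right to P.
        At P: no left child.
        At P: go right to W.
          At W: go left to C.
            At C: go left to U.
              U is a leaf — visit U.
            At C: no right child.
            Visit C.
          At W: no right child.
          Visit W.
        Visit P.
      Visit F.
    At T: no right child.
    Visit T.
  At A: no right child.
  Visit A.
Visit J.

Q G U C W P F T A J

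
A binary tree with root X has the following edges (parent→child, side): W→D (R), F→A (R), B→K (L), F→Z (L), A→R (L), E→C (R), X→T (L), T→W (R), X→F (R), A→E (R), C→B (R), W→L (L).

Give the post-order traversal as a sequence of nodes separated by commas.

Post-order visits the left subtree, then the right subtree, then the node.
At X: go left to T.
  At T: no left child.
  At T: go right to W.
    At W: go left to L.
      L is a leaf — visit L.
    At W: go right to D.
      D is a leaf — visit D.
    Visit W.
  Visit T.
At X: go right to F.
  At F: go left to Z.
    Z is a leaf — visit Z.
  At F: go right to A.
    At A: go left to R.
      R is a leaf — visit R.
    At A: go right to E.
      At E: no left child.
      At E: go right to C.
        At C: no left child.
        At C: go right to B.
          At B: go left to K.
            K is a leaf — visit K.
          At B: no right child.
          Visit B.
        Visit C.
      Visit E.
    Visit A.
  Visit F.
Visit X.

L, D, W, T, Z, R, K, B, C, E, A, F, X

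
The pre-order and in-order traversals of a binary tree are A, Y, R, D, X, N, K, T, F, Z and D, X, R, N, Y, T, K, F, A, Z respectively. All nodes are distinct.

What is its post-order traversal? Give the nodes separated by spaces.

X D N R T F K Y Z A

The first element of pre-order is the root; it splits in-order into left and right subtrees.
Root A: left subtree has 8 nodes {D, X, R, N, Y, T, K, F}, right has 1 {Z}.
  Root Y: left subtree has 4 nodes {D, X, R, N}, right has 3 {T, K, F}.
    Root R: left subtree has 2 nodes {D, X}, right has 1 {N}.
      Root D: left subtree has 0 nodes { }, right has 1 {X}.
    Root K: left subtree has 1 node {T}, right has 1 {F}.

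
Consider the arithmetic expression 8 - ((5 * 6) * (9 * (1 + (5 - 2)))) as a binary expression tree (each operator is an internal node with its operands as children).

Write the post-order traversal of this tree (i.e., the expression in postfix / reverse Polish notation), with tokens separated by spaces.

Post-order on an expression tree gives postfix notation: for each operator, emit left operand, right operand, then the operator.

8 5 6 * 9 1 5 2 - + * * -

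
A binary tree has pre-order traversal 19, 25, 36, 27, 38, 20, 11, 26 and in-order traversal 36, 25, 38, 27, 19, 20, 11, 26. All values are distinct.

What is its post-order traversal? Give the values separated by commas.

36, 38, 27, 25, 26, 11, 20, 19

The first element of pre-order is the root; it splits in-order into left and right subtrees.
Root 19: left subtree has 4 nodes {36, 25, 38, 27}, right has 3 {20, 11, 26}.
  Root 25: left subtree has 1 node {36}, right has 2 {38, 27}.
    Root 27: left subtree has 1 node {38}, right has 0 { }.
  Root 20: left subtree has 0 nodes { }, right has 2 {11, 26}.
    Root 11: left subtree has 0 nodes { }, right has 1 {26}.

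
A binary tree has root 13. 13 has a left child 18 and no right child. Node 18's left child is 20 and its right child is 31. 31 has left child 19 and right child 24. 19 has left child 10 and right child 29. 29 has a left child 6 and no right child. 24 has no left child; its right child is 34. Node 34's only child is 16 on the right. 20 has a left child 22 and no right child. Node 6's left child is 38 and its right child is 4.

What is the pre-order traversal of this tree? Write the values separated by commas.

Pre-order visits the node, then its left subtree, then its right subtree.
Visit 13.
At 13: go left to 18.
  Visit 18.
  At 18: go left to 20.
    Visit 20.
    At 20: go left to 22.
      22 is a leaf — visit 22.
    At 20: no right child.
  At 18: go right to 31.
    Visit 31.
    At 31: go left to 19.
      Visit 19.
      At 19: go left to 10.
        10 is a leaf — visit 10.
      At 19: go right to 29.
        Visit 29.
        At 29: go left to 6.
          Visit 6.
          At 6: go left to 38.
            38 is a leaf — visit 38.
          At 6: go right to 4.
            4 is a leaf — visit 4.
        At 29: no right child.
    At 31: go right to 24.
      Visit 24.
      At 24: no left child.
      At 24: go right to 34.
        Visit 34.
        At 34: no left child.
        At 34: go right to 16.
          16 is a leaf — visit 16.
At 13: no right child.

13, 18, 20, 22, 31, 19, 10, 29, 6, 38, 4, 24, 34, 16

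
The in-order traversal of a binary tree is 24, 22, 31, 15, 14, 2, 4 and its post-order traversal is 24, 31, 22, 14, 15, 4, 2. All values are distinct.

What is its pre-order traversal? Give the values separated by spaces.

The last element of post-order is the root; it splits in-order into left and right subtrees.
Root 2: left subtree has 5 nodes {24, 22, 31, 15, 14}, right has 1 {4}.
  Root 15: left subtree has 3 nodes {24, 22, 31}, right has 1 {14}.
    Root 22: left subtree has 1 node {24}, right has 1 {31}.

2 15 22 24 31 14 4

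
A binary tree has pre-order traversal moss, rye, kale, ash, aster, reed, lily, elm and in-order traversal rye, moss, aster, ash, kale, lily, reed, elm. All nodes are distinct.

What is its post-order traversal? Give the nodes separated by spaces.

The first element of pre-order is the root; it splits in-order into left and right subtrees.
Root moss: left subtree has 1 node {rye}, right has 6 {aster, ash, kale, lily, reed, elm}.
  Root kale: left subtree has 2 nodes {aster, ash}, right has 3 {lily, reed, elm}.
    Root ash: left subtree has 1 node {aster}, right has 0 { }.
    Root reed: left subtree has 1 node {lily}, right has 1 {elm}.

rye aster ash lily elm reed kale moss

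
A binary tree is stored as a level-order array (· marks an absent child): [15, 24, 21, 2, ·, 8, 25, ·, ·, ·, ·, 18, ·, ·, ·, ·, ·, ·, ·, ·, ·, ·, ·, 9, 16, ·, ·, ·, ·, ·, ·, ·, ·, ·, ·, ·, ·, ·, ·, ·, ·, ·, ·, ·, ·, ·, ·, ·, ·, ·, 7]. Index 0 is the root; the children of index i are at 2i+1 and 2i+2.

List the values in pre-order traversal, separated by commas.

15, 24, 2, 21, 8, 18, 9, 16, 7, 25

Pre-order visits the node, then its left subtree, then its right subtree.
Visit 15.
At 15: go left to 24.
  Visit 24.
  At 24: go left to 2.
    2 is a leaf — visit 2.
  At 24: no right child.
At 15: go right to 21.
  Visit 21.
  At 21: go left to 8.
    Visit 8.
    At 8: go left to 18.
      Visit 18.
      At 18: go left to 9.
        9 is a leaf — visit 9.
      At 18: go right to 16.
        Visit 16.
        At 16: no left child.
        At 16: go right to 7.
          7 is a leaf — visit 7.
    At 8: no right child.
  At 21: go right to 25.
    25 is a leaf — visit 25.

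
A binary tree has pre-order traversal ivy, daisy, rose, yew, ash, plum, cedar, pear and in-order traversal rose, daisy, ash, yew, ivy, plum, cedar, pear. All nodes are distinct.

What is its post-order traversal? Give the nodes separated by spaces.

The first element of pre-order is the root; it splits in-order into left and right subtrees.
Root ivy: left subtree has 4 nodes {rose, daisy, ash, yew}, right has 3 {plum, cedar, pear}.
  Root daisy: left subtree has 1 node {rose}, right has 2 {ash, yew}.
    Root yew: left subtree has 1 node {ash}, right has 0 { }.
  Root plum: left subtree has 0 nodes { }, right has 2 {cedar, pear}.
    Root cedar: left subtree has 0 nodes { }, right has 1 {pear}.

rose ash yew daisy pear cedar plum ivy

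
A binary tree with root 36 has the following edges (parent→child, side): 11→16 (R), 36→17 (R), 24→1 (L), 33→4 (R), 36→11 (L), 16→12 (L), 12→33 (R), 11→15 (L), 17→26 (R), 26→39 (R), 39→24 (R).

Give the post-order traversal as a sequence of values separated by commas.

Post-order visits the left subtree, then the right subtree, then the node.
At 36: go left to 11.
  At 11: go left to 15.
    15 is a leaf — visit 15.
  At 11: go right to 16.
    At 16: go left to 12.
      At 12: no left child.
      At 12: go right to 33.
        At 33: no left child.
        At 33: go right to 4.
          4 is a leaf — visit 4.
        Visit 33.
      Visit 12.
    At 16: no right child.
    Visit 16.
  Visit 11.
At 36: go right to 17.
  At 17: no left child.
  At 17: go right to 26.
    At 26: no left child.
    At 26: go right to 39.
      At 39: no left child.
      At 39: go right to 24.
        At 24: go left to 1.
          1 is a leaf — visit 1.
        At 24: no right child.
        Visit 24.
      Visit 39.
    Visit 26.
  Visit 17.
Visit 36.

15, 4, 33, 12, 16, 11, 1, 24, 39, 26, 17, 36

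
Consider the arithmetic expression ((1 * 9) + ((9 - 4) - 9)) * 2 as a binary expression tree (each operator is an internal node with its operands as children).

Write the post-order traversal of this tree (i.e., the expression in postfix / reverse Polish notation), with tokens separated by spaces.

Post-order on an expression tree gives postfix notation: for each operator, emit left operand, right operand, then the operator.

1 9 * 9 4 - 9 - + 2 *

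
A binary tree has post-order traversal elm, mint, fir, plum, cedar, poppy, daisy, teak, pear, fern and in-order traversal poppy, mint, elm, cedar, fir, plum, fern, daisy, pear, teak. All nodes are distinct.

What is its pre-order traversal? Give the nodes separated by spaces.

fern poppy cedar mint elm plum fir pear daisy teak

The last element of post-order is the root; it splits in-order into left and right subtrees.
Root fern: left subtree has 6 nodes {poppy, mint, elm, cedar, fir, plum}, right has 3 {daisy, pear, teak}.
  Root poppy: left subtree has 0 nodes { }, right has 5 {mint, elm, cedar, fir, plum}.
    Root cedar: left subtree has 2 nodes {mint, elm}, right has 2 {fir, plum}.
      Root mint: left subtree has 0 nodes { }, right has 1 {elm}.
      Root plum: left subtree has 1 node {fir}, right has 0 { }.
  Root pear: left subtree has 1 node {daisy}, right has 1 {teak}.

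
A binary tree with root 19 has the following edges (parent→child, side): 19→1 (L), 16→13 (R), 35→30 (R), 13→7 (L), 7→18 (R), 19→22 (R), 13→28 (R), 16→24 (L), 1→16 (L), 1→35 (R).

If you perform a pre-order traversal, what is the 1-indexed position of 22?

Pre-order visits the node, then its left subtree, then its right subtree.
Visit 19.
At 19: go left to 1.
  Visit 1.
  At 1: go left to 16.
    Visit 16.
    At 16: go left to 24.
      24 is a leaf — visit 24.
    At 16: go right to 13.
      Visit 13.
      At 13: go left to 7.
        Visit 7.
        At 7: no left child.
        At 7: go right to 18.
          18 is a leaf — visit 18.
      At 13: go right to 28.
        28 is a leaf — visit 28.
  At 1: go right to 35.
    Visit 35.
    At 35: no left child.
    At 35: go right to 30.
      30 is a leaf — visit 30.
At 19: go right to 22.
  22 is a leaf — visit 22.
Full pre-order sequence: 19, 1, 16, 24, 13, 7, 18, 28, 35, 30, 22.

11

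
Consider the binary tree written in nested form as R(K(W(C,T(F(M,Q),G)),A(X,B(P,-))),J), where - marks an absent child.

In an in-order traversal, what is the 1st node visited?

In-order visits the left subtree, then the node, then the right subtree.
At R: go left to K.
  At K: go left to W.
    At W: go left to C.
      C is a leaf — visit C.
    Visit W.
    At W: go right to T.
      At T: go left to F.
        At F: go left to M.
          M is a leaf — visit M.
        Visit F.
        At F: go right to Q.
          Q is a leaf — visit Q.
      Visit T.
      At T: go right to G.
        G is a leaf — visit G.
  Visit K.
  At K: go right to A.
    At A: go left to X.
      X is a leaf — visit X.
    Visit A.
    At A: go right to B.
      At B: go left to P.
        P is a leaf — visit P.
      Visit B.
      At B: no right child.
Visit R.
At R: go right to J.
  J is a leaf — visit J.
Full in-order sequence: C, W, M, F, Q, T, G, K, X, A, P, B, R, J.

C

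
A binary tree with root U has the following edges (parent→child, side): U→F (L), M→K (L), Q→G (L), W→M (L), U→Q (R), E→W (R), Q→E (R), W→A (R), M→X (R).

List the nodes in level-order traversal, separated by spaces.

Level-order visits nodes level by level from the root, left to right within each level.
Level 0: U
Level 1: F, Q
Level 2: G, E
Level 3: W
Level 4: M, A
Level 5: K, X

U F Q G E W M A K X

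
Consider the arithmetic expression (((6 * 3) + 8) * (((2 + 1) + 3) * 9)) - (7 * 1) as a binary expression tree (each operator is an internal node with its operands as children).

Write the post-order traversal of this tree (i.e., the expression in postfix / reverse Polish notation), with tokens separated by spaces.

Post-order on an expression tree gives postfix notation: for each operator, emit left operand, right operand, then the operator.

6 3 * 8 + 2 1 + 3 + 9 * * 7 1 * -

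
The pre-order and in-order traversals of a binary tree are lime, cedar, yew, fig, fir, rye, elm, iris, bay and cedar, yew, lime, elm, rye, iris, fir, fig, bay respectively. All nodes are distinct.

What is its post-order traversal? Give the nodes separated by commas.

The first element of pre-order is the root; it splits in-order into left and right subtrees.
Root lime: left subtree has 2 nodes {cedar, yew}, right has 6 {elm, rye, iris, fir, fig, bay}.
  Root cedar: left subtree has 0 nodes { }, right has 1 {yew}.
  Root fig: left subtree has 4 nodes {elm, rye, iris, fir}, right has 1 {bay}.
    Root fir: left subtree has 3 nodes {elm, rye, iris}, right has 0 { }.
      Root rye: left subtree has 1 node {elm}, right has 1 {iris}.

yew, cedar, elm, iris, rye, fir, bay, fig, lime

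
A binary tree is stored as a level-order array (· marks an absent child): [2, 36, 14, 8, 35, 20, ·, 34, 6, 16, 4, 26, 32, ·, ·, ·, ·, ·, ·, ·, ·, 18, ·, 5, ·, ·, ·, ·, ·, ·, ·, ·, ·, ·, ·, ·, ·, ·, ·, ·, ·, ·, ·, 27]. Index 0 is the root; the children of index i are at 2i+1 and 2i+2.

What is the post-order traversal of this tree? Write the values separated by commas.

34, 6, 8, 16, 27, 18, 4, 35, 36, 5, 26, 32, 20, 14, 2

Post-order visits the left subtree, then the right subtree, then the node.
At 2: go left to 36.
  At 36: go left to 8.
    At 8: go left to 34.
      34 is a leaf — visit 34.
    At 8: go right to 6.
      6 is a leaf — visit 6.
    Visit 8.
  At 36: go right to 35.
    At 35: go left to 16.
      16 is a leaf — visit 16.
    At 35: go right to 4.
      At 4: go left to 18.
        At 18: go left to 27.
          27 is a leaf — visit 27.
        At 18: no right child.
        Visit 18.
      At 4: no right child.
      Visit 4.
    Visit 35.
  Visit 36.
At 2: go right to 14.
  At 14: go left to 20.
    At 20: go left to 26.
      At 26: go left to 5.
        5 is a leaf — visit 5.
      At 26: no right child.
      Visit 26.
    At 20: go right to 32.
      32 is a leaf — visit 32.
    Visit 20.
  At 14: no right child.
  Visit 14.
Visit 2.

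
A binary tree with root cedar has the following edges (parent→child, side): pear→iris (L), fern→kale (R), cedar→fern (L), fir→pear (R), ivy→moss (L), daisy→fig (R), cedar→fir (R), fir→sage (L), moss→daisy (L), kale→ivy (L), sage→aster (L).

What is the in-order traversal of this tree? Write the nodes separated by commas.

In-order visits the left subtree, then the node, then the right subtree.
At cedar: go left to fern.
  At fern: no left child.
  Visit fern.
  At fern: go right to kale.
    At kale: go left to ivy.
      At ivy: go left to moss.
        At moss: go left to daisy.
          At daisy: no left child.
          Visit daisy.
          At daisy: go right to fig.
            fig is a leaf — visit fig.
        Visit moss.
        At moss: no right child.
      Visit ivy.
      At ivy: no right child.
    Visit kale.
    At kale: no right child.
Visit cedar.
At cedar: go right to fir.
  At fir: go left to sage.
    At sage: go left to aster.
      aster is a leaf — visit aster.
    Visit sage.
    At sage: no right child.
  Visit fir.
  At fir: go right to pear.
    At pear: go left to iris.
      iris is a leaf — visit iris.
    Visit pear.
    At pear: no right child.

fern, daisy, fig, moss, ivy, kale, cedar, aster, sage, fir, iris, pear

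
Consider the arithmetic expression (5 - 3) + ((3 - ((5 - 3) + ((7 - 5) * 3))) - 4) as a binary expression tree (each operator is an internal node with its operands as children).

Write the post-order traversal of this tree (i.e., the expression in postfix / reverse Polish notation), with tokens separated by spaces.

Post-order on an expression tree gives postfix notation: for each operator, emit left operand, right operand, then the operator.

5 3 - 3 5 3 - 7 5 - 3 * + - 4 - +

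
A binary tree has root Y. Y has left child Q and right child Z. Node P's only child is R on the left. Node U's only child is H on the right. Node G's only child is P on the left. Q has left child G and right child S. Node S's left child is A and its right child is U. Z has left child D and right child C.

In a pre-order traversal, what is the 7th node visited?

A

Pre-order visits the node, then its left subtree, then its right subtree.
Visit Y.
At Y: go left to Q.
  Visit Q.
  At Q: go left to G.
    Visit G.
    At G: go left to P.
      Visit P.
      At P: go left to R.
        R is a leaf — visit R.
      At P: no right child.
    At G: no right child.
  At Q: go right to S.
    Visit S.
    At S: go left to A.
      A is a leaf — visit A.
    At S: go right to U.
      Visit U.
      At U: no left child.
      At U: go right to H.
        H is a leaf — visit H.
At Y: go right to Z.
  Visit Z.
  At Z: go left to D.
    D is a leaf — visit D.
  At Z: go right to C.
    C is a leaf — visit C.
Full pre-order sequence: Y, Q, G, P, R, S, A, U, H, Z, D, C.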